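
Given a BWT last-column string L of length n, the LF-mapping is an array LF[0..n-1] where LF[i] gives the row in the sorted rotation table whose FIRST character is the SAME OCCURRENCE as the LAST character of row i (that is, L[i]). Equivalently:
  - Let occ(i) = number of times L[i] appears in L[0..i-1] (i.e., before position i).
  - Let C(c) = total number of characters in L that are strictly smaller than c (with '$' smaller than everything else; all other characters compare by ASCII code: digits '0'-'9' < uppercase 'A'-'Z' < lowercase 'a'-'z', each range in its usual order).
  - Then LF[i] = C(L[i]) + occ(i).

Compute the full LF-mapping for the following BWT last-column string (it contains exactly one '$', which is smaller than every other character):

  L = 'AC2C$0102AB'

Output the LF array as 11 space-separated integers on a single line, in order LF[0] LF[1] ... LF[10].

Answer: 6 9 4 10 0 1 3 2 5 7 8

Derivation:
Char counts: '$':1, '0':2, '1':1, '2':2, 'A':2, 'B':1, 'C':2
C (first-col start): C('$')=0, C('0')=1, C('1')=3, C('2')=4, C('A')=6, C('B')=8, C('C')=9
L[0]='A': occ=0, LF[0]=C('A')+0=6+0=6
L[1]='C': occ=0, LF[1]=C('C')+0=9+0=9
L[2]='2': occ=0, LF[2]=C('2')+0=4+0=4
L[3]='C': occ=1, LF[3]=C('C')+1=9+1=10
L[4]='$': occ=0, LF[4]=C('$')+0=0+0=0
L[5]='0': occ=0, LF[5]=C('0')+0=1+0=1
L[6]='1': occ=0, LF[6]=C('1')+0=3+0=3
L[7]='0': occ=1, LF[7]=C('0')+1=1+1=2
L[8]='2': occ=1, LF[8]=C('2')+1=4+1=5
L[9]='A': occ=1, LF[9]=C('A')+1=6+1=7
L[10]='B': occ=0, LF[10]=C('B')+0=8+0=8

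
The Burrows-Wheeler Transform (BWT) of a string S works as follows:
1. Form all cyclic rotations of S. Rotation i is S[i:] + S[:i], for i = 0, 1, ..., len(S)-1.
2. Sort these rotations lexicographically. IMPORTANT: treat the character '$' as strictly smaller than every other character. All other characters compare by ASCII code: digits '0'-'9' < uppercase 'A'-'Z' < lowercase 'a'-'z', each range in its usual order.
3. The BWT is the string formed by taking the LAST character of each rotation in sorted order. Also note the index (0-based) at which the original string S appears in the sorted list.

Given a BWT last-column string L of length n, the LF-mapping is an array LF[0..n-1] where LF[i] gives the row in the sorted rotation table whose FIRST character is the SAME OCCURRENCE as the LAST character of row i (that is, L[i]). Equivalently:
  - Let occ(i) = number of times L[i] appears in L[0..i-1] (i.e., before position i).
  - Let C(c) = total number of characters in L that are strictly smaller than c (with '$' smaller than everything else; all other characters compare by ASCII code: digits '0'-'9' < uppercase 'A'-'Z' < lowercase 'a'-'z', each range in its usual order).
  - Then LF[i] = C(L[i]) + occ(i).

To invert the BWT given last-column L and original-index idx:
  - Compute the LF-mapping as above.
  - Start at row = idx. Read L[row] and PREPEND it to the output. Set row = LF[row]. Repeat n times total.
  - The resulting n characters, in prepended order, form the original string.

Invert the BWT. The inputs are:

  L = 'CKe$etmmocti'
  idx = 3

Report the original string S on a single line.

Answer: committeeKC$

Derivation:
LF mapping: 1 2 4 0 5 10 7 8 9 3 11 6
Walk LF starting at row 3, prepending L[row]:
  step 1: row=3, L[3]='$', prepend. Next row=LF[3]=0
  step 2: row=0, L[0]='C', prepend. Next row=LF[0]=1
  step 3: row=1, L[1]='K', prepend. Next row=LF[1]=2
  step 4: row=2, L[2]='e', prepend. Next row=LF[2]=4
  step 5: row=4, L[4]='e', prepend. Next row=LF[4]=5
  step 6: row=5, L[5]='t', prepend. Next row=LF[5]=10
  step 7: row=10, L[10]='t', prepend. Next row=LF[10]=11
  step 8: row=11, L[11]='i', prepend. Next row=LF[11]=6
  step 9: row=6, L[6]='m', prepend. Next row=LF[6]=7
  step 10: row=7, L[7]='m', prepend. Next row=LF[7]=8
  step 11: row=8, L[8]='o', prepend. Next row=LF[8]=9
  step 12: row=9, L[9]='c', prepend. Next row=LF[9]=3
Reversed output: committeeKC$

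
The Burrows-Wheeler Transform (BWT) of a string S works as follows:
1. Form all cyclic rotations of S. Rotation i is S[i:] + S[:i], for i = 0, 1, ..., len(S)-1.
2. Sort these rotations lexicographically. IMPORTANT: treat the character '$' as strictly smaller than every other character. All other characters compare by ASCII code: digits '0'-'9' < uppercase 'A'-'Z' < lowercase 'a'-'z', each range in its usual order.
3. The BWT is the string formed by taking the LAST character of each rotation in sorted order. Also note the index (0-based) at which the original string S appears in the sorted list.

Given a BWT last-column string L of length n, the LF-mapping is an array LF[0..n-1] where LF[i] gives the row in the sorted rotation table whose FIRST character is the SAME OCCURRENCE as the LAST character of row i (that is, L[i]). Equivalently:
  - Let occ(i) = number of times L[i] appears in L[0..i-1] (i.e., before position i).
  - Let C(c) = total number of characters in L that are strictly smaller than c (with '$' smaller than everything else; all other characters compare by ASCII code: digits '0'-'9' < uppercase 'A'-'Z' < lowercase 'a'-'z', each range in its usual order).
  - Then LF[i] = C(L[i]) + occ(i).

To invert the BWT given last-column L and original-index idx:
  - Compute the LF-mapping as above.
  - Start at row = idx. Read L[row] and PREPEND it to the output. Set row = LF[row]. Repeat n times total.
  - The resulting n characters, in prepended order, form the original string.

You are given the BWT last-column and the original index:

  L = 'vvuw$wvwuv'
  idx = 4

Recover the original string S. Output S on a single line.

LF mapping: 3 4 1 7 0 8 5 9 2 6
Walk LF starting at row 4, prepending L[row]:
  step 1: row=4, L[4]='$', prepend. Next row=LF[4]=0
  step 2: row=0, L[0]='v', prepend. Next row=LF[0]=3
  step 3: row=3, L[3]='w', prepend. Next row=LF[3]=7
  step 4: row=7, L[7]='w', prepend. Next row=LF[7]=9
  step 5: row=9, L[9]='v', prepend. Next row=LF[9]=6
  step 6: row=6, L[6]='v', prepend. Next row=LF[6]=5
  step 7: row=5, L[5]='w', prepend. Next row=LF[5]=8
  step 8: row=8, L[8]='u', prepend. Next row=LF[8]=2
  step 9: row=2, L[2]='u', prepend. Next row=LF[2]=1
  step 10: row=1, L[1]='v', prepend. Next row=LF[1]=4
Reversed output: vuuwvvwwv$

Answer: vuuwvvwwv$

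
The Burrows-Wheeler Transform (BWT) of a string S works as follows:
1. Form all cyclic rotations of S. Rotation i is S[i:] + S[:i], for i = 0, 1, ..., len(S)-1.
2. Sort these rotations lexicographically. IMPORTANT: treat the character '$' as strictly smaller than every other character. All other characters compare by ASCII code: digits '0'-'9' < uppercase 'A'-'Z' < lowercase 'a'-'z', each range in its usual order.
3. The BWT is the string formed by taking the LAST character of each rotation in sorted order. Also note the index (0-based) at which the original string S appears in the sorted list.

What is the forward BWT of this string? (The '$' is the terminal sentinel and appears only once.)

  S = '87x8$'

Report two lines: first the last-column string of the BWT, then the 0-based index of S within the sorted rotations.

All 5 rotations (rotation i = S[i:]+S[:i]):
  rot[0] = 87x8$
  rot[1] = 7x8$8
  rot[2] = x8$87
  rot[3] = 8$87x
  rot[4] = $87x8
Sorted (with $ < everything):
  sorted[0] = $87x8  (last char: '8')
  sorted[1] = 7x8$8  (last char: '8')
  sorted[2] = 8$87x  (last char: 'x')
  sorted[3] = 87x8$  (last char: '$')
  sorted[4] = x8$87  (last char: '7')
Last column: 88x$7
Original string S is at sorted index 3

Answer: 88x$7
3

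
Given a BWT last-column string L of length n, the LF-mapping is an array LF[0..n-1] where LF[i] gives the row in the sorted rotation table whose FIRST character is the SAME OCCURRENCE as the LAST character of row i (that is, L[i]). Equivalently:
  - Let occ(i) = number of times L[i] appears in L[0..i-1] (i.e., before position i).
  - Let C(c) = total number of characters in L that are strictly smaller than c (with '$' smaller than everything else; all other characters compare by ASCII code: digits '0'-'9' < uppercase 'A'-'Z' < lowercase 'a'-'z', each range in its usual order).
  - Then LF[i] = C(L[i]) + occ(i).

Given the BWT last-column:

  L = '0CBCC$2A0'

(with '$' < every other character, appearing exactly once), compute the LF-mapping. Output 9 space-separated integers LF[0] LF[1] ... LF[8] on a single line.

Char counts: '$':1, '0':2, '2':1, 'A':1, 'B':1, 'C':3
C (first-col start): C('$')=0, C('0')=1, C('2')=3, C('A')=4, C('B')=5, C('C')=6
L[0]='0': occ=0, LF[0]=C('0')+0=1+0=1
L[1]='C': occ=0, LF[1]=C('C')+0=6+0=6
L[2]='B': occ=0, LF[2]=C('B')+0=5+0=5
L[3]='C': occ=1, LF[3]=C('C')+1=6+1=7
L[4]='C': occ=2, LF[4]=C('C')+2=6+2=8
L[5]='$': occ=0, LF[5]=C('$')+0=0+0=0
L[6]='2': occ=0, LF[6]=C('2')+0=3+0=3
L[7]='A': occ=0, LF[7]=C('A')+0=4+0=4
L[8]='0': occ=1, LF[8]=C('0')+1=1+1=2

Answer: 1 6 5 7 8 0 3 4 2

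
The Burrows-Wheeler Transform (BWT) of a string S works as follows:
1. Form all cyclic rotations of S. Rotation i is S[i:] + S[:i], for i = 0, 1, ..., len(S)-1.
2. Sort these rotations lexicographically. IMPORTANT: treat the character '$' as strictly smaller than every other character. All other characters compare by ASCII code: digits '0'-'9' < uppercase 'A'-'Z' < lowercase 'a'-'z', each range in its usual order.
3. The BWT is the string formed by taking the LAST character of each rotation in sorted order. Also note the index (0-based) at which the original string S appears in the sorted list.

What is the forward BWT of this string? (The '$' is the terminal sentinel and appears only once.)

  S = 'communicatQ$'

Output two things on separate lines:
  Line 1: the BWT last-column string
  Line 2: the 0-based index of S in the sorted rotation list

Answer: Qtci$nomucam
4

Derivation:
All 12 rotations (rotation i = S[i:]+S[:i]):
  rot[0] = communicatQ$
  rot[1] = ommunicatQ$c
  rot[2] = mmunicatQ$co
  rot[3] = municatQ$com
  rot[4] = unicatQ$comm
  rot[5] = nicatQ$commu
  rot[6] = icatQ$commun
  rot[7] = catQ$communi
  rot[8] = atQ$communic
  rot[9] = tQ$communica
  rot[10] = Q$communicat
  rot[11] = $communicatQ
Sorted (with $ < everything):
  sorted[0] = $communicatQ  (last char: 'Q')
  sorted[1] = Q$communicat  (last char: 't')
  sorted[2] = atQ$communic  (last char: 'c')
  sorted[3] = catQ$communi  (last char: 'i')
  sorted[4] = communicatQ$  (last char: '$')
  sorted[5] = icatQ$commun  (last char: 'n')
  sorted[6] = mmunicatQ$co  (last char: 'o')
  sorted[7] = municatQ$com  (last char: 'm')
  sorted[8] = nicatQ$commu  (last char: 'u')
  sorted[9] = ommunicatQ$c  (last char: 'c')
  sorted[10] = tQ$communica  (last char: 'a')
  sorted[11] = unicatQ$comm  (last char: 'm')
Last column: Qtci$nomucam
Original string S is at sorted index 4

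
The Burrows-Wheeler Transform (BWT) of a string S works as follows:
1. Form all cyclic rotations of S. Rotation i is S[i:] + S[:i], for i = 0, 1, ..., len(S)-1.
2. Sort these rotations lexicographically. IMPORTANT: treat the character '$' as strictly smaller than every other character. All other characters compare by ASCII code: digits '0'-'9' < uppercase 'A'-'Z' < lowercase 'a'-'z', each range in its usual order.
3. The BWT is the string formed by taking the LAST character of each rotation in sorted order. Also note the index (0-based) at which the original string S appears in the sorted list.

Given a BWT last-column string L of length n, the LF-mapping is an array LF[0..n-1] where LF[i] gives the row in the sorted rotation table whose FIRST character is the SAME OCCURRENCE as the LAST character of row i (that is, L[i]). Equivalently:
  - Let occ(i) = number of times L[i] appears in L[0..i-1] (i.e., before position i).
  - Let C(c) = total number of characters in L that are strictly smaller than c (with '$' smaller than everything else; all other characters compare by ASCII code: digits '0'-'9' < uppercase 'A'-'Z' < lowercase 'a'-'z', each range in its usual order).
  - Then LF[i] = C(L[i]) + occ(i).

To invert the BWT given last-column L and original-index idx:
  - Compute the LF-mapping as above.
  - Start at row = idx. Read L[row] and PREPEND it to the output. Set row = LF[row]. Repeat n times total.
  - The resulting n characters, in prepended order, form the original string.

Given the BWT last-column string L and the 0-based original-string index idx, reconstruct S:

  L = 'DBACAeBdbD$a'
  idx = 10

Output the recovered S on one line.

Answer: dDbaeCBAABD$

Derivation:
LF mapping: 6 3 1 5 2 11 4 10 9 7 0 8
Walk LF starting at row 10, prepending L[row]:
  step 1: row=10, L[10]='$', prepend. Next row=LF[10]=0
  step 2: row=0, L[0]='D', prepend. Next row=LF[0]=6
  step 3: row=6, L[6]='B', prepend. Next row=LF[6]=4
  step 4: row=4, L[4]='A', prepend. Next row=LF[4]=2
  step 5: row=2, L[2]='A', prepend. Next row=LF[2]=1
  step 6: row=1, L[1]='B', prepend. Next row=LF[1]=3
  step 7: row=3, L[3]='C', prepend. Next row=LF[3]=5
  step 8: row=5, L[5]='e', prepend. Next row=LF[5]=11
  step 9: row=11, L[11]='a', prepend. Next row=LF[11]=8
  step 10: row=8, L[8]='b', prepend. Next row=LF[8]=9
  step 11: row=9, L[9]='D', prepend. Next row=LF[9]=7
  step 12: row=7, L[7]='d', prepend. Next row=LF[7]=10
Reversed output: dDbaeCBAABD$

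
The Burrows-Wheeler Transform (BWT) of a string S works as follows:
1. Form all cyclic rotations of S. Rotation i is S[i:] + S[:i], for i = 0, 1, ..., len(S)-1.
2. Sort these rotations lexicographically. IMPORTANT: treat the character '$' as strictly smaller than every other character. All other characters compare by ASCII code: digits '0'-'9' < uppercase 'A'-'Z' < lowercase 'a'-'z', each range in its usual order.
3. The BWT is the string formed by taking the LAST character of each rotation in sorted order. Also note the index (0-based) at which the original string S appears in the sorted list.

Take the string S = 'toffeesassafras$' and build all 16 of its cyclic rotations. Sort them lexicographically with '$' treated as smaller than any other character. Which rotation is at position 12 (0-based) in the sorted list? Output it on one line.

Answer: safras$toffeesas

Derivation:
All 16 rotations (rotation i = S[i:]+S[:i]):
  rot[0] = toffeesassafras$
  rot[1] = offeesassafras$t
  rot[2] = ffeesassafras$to
  rot[3] = feesassafras$tof
  rot[4] = eesassafras$toff
  rot[5] = esassafras$toffe
  rot[6] = sassafras$toffee
  rot[7] = assafras$toffees
  rot[8] = ssafras$toffeesa
  rot[9] = safras$toffeesas
  rot[10] = afras$toffeesass
  rot[11] = fras$toffeesassa
  rot[12] = ras$toffeesassaf
  rot[13] = as$toffeesassafr
  rot[14] = s$toffeesassafra
  rot[15] = $toffeesassafras
Sorted (with $ < everything):
  sorted[0] = $toffeesassafras
  sorted[1] = afras$toffeesass
  sorted[2] = as$toffeesassafr
  sorted[3] = assafras$toffees
  sorted[4] = eesassafras$toff
  sorted[5] = esassafras$toffe
  sorted[6] = feesassafras$tof
  sorted[7] = ffeesassafras$to
  sorted[8] = fras$toffeesassa
  sorted[9] = offeesassafras$t
  sorted[10] = ras$toffeesassaf
  sorted[11] = s$toffeesassafra
  sorted[12] = safras$toffeesas
  sorted[13] = sassafras$toffee
  sorted[14] = ssafras$toffeesa
  sorted[15] = toffeesassafras$
sorted[12] = safras$toffeesas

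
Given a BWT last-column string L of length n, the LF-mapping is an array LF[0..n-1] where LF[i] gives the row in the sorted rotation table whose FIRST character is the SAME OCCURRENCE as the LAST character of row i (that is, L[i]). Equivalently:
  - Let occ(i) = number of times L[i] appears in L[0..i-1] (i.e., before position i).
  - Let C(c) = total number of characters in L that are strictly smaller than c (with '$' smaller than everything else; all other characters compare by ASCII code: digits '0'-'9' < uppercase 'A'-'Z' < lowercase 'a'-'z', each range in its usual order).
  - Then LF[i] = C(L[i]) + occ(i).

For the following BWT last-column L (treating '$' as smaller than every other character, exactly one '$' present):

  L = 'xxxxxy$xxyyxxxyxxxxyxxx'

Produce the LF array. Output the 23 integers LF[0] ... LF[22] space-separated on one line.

Answer: 1 2 3 4 5 18 0 6 7 19 20 8 9 10 21 11 12 13 14 22 15 16 17

Derivation:
Char counts: '$':1, 'x':17, 'y':5
C (first-col start): C('$')=0, C('x')=1, C('y')=18
L[0]='x': occ=0, LF[0]=C('x')+0=1+0=1
L[1]='x': occ=1, LF[1]=C('x')+1=1+1=2
L[2]='x': occ=2, LF[2]=C('x')+2=1+2=3
L[3]='x': occ=3, LF[3]=C('x')+3=1+3=4
L[4]='x': occ=4, LF[4]=C('x')+4=1+4=5
L[5]='y': occ=0, LF[5]=C('y')+0=18+0=18
L[6]='$': occ=0, LF[6]=C('$')+0=0+0=0
L[7]='x': occ=5, LF[7]=C('x')+5=1+5=6
L[8]='x': occ=6, LF[8]=C('x')+6=1+6=7
L[9]='y': occ=1, LF[9]=C('y')+1=18+1=19
L[10]='y': occ=2, LF[10]=C('y')+2=18+2=20
L[11]='x': occ=7, LF[11]=C('x')+7=1+7=8
L[12]='x': occ=8, LF[12]=C('x')+8=1+8=9
L[13]='x': occ=9, LF[13]=C('x')+9=1+9=10
L[14]='y': occ=3, LF[14]=C('y')+3=18+3=21
L[15]='x': occ=10, LF[15]=C('x')+10=1+10=11
L[16]='x': occ=11, LF[16]=C('x')+11=1+11=12
L[17]='x': occ=12, LF[17]=C('x')+12=1+12=13
L[18]='x': occ=13, LF[18]=C('x')+13=1+13=14
L[19]='y': occ=4, LF[19]=C('y')+4=18+4=22
L[20]='x': occ=14, LF[20]=C('x')+14=1+14=15
L[21]='x': occ=15, LF[21]=C('x')+15=1+15=16
L[22]='x': occ=16, LF[22]=C('x')+16=1+16=17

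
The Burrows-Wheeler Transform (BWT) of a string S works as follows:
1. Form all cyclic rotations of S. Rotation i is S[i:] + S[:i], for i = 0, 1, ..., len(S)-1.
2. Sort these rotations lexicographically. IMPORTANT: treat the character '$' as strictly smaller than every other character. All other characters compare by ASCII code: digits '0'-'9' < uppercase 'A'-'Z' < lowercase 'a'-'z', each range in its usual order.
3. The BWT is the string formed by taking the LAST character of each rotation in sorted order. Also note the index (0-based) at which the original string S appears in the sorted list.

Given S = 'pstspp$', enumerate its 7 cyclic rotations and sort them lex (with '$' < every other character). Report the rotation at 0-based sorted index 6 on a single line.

All 7 rotations (rotation i = S[i:]+S[:i]):
  rot[0] = pstspp$
  rot[1] = stspp$p
  rot[2] = tspp$ps
  rot[3] = spp$pst
  rot[4] = pp$psts
  rot[5] = p$pstsp
  rot[6] = $pstspp
Sorted (with $ < everything):
  sorted[0] = $pstspp
  sorted[1] = p$pstsp
  sorted[2] = pp$psts
  sorted[3] = pstspp$
  sorted[4] = spp$pst
  sorted[5] = stspp$p
  sorted[6] = tspp$ps
sorted[6] = tspp$ps

Answer: tspp$ps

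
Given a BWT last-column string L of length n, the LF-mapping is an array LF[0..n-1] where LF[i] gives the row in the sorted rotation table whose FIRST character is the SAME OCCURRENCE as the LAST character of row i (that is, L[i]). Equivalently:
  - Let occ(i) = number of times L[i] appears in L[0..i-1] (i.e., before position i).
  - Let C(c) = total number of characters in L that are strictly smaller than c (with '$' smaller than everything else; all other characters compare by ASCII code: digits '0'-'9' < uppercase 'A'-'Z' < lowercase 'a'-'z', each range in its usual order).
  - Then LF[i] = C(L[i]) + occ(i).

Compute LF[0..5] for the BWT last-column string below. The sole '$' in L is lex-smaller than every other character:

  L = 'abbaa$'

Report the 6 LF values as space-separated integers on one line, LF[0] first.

Char counts: '$':1, 'a':3, 'b':2
C (first-col start): C('$')=0, C('a')=1, C('b')=4
L[0]='a': occ=0, LF[0]=C('a')+0=1+0=1
L[1]='b': occ=0, LF[1]=C('b')+0=4+0=4
L[2]='b': occ=1, LF[2]=C('b')+1=4+1=5
L[3]='a': occ=1, LF[3]=C('a')+1=1+1=2
L[4]='a': occ=2, LF[4]=C('a')+2=1+2=3
L[5]='$': occ=0, LF[5]=C('$')+0=0+0=0

Answer: 1 4 5 2 3 0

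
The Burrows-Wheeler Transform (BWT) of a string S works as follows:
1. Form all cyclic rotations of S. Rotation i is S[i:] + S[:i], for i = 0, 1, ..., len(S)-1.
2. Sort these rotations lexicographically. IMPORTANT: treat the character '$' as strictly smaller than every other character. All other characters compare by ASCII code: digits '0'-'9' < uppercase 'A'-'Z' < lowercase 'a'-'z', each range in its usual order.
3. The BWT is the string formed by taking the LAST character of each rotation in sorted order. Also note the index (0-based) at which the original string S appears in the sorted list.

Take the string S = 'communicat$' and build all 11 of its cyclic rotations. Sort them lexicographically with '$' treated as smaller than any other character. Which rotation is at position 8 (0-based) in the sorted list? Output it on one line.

All 11 rotations (rotation i = S[i:]+S[:i]):
  rot[0] = communicat$
  rot[1] = ommunicat$c
  rot[2] = mmunicat$co
  rot[3] = municat$com
  rot[4] = unicat$comm
  rot[5] = nicat$commu
  rot[6] = icat$commun
  rot[7] = cat$communi
  rot[8] = at$communic
  rot[9] = t$communica
  rot[10] = $communicat
Sorted (with $ < everything):
  sorted[0] = $communicat
  sorted[1] = at$communic
  sorted[2] = cat$communi
  sorted[3] = communicat$
  sorted[4] = icat$commun
  sorted[5] = mmunicat$co
  sorted[6] = municat$com
  sorted[7] = nicat$commu
  sorted[8] = ommunicat$c
  sorted[9] = t$communica
  sorted[10] = unicat$comm
sorted[8] = ommunicat$c

Answer: ommunicat$c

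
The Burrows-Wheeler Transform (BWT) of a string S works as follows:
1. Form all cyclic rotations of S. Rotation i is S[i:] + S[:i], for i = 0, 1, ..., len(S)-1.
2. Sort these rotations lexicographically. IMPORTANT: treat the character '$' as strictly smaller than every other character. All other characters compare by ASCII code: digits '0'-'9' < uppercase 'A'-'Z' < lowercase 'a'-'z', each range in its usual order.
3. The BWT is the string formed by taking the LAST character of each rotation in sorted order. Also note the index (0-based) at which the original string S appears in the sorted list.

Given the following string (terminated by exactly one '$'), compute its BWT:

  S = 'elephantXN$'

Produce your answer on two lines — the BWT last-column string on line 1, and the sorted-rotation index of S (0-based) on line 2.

All 11 rotations (rotation i = S[i:]+S[:i]):
  rot[0] = elephantXN$
  rot[1] = lephantXN$e
  rot[2] = ephantXN$el
  rot[3] = phantXN$ele
  rot[4] = hantXN$elep
  rot[5] = antXN$eleph
  rot[6] = ntXN$elepha
  rot[7] = tXN$elephan
  rot[8] = XN$elephant
  rot[9] = N$elephantX
  rot[10] = $elephantXN
Sorted (with $ < everything):
  sorted[0] = $elephantXN  (last char: 'N')
  sorted[1] = N$elephantX  (last char: 'X')
  sorted[2] = XN$elephant  (last char: 't')
  sorted[3] = antXN$eleph  (last char: 'h')
  sorted[4] = elephantXN$  (last char: '$')
  sorted[5] = ephantXN$el  (last char: 'l')
  sorted[6] = hantXN$elep  (last char: 'p')
  sorted[7] = lephantXN$e  (last char: 'e')
  sorted[8] = ntXN$elepha  (last char: 'a')
  sorted[9] = phantXN$ele  (last char: 'e')
  sorted[10] = tXN$elephan  (last char: 'n')
Last column: NXth$lpeaen
Original string S is at sorted index 4

Answer: NXth$lpeaen
4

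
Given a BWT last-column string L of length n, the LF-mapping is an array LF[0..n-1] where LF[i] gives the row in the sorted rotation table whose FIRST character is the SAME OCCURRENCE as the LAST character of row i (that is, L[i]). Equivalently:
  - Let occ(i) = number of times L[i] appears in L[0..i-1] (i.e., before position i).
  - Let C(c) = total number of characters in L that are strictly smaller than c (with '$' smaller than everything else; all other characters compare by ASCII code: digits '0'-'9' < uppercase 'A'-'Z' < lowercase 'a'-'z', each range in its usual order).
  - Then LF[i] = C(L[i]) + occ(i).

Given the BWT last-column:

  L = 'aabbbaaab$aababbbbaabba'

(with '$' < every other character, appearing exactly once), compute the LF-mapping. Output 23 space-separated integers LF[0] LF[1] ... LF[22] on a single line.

Answer: 1 2 12 13 14 3 4 5 15 0 6 7 16 8 17 18 19 20 9 10 21 22 11

Derivation:
Char counts: '$':1, 'a':11, 'b':11
C (first-col start): C('$')=0, C('a')=1, C('b')=12
L[0]='a': occ=0, LF[0]=C('a')+0=1+0=1
L[1]='a': occ=1, LF[1]=C('a')+1=1+1=2
L[2]='b': occ=0, LF[2]=C('b')+0=12+0=12
L[3]='b': occ=1, LF[3]=C('b')+1=12+1=13
L[4]='b': occ=2, LF[4]=C('b')+2=12+2=14
L[5]='a': occ=2, LF[5]=C('a')+2=1+2=3
L[6]='a': occ=3, LF[6]=C('a')+3=1+3=4
L[7]='a': occ=4, LF[7]=C('a')+4=1+4=5
L[8]='b': occ=3, LF[8]=C('b')+3=12+3=15
L[9]='$': occ=0, LF[9]=C('$')+0=0+0=0
L[10]='a': occ=5, LF[10]=C('a')+5=1+5=6
L[11]='a': occ=6, LF[11]=C('a')+6=1+6=7
L[12]='b': occ=4, LF[12]=C('b')+4=12+4=16
L[13]='a': occ=7, LF[13]=C('a')+7=1+7=8
L[14]='b': occ=5, LF[14]=C('b')+5=12+5=17
L[15]='b': occ=6, LF[15]=C('b')+6=12+6=18
L[16]='b': occ=7, LF[16]=C('b')+7=12+7=19
L[17]='b': occ=8, LF[17]=C('b')+8=12+8=20
L[18]='a': occ=8, LF[18]=C('a')+8=1+8=9
L[19]='a': occ=9, LF[19]=C('a')+9=1+9=10
L[20]='b': occ=9, LF[20]=C('b')+9=12+9=21
L[21]='b': occ=10, LF[21]=C('b')+10=12+10=22
L[22]='a': occ=10, LF[22]=C('a')+10=1+10=11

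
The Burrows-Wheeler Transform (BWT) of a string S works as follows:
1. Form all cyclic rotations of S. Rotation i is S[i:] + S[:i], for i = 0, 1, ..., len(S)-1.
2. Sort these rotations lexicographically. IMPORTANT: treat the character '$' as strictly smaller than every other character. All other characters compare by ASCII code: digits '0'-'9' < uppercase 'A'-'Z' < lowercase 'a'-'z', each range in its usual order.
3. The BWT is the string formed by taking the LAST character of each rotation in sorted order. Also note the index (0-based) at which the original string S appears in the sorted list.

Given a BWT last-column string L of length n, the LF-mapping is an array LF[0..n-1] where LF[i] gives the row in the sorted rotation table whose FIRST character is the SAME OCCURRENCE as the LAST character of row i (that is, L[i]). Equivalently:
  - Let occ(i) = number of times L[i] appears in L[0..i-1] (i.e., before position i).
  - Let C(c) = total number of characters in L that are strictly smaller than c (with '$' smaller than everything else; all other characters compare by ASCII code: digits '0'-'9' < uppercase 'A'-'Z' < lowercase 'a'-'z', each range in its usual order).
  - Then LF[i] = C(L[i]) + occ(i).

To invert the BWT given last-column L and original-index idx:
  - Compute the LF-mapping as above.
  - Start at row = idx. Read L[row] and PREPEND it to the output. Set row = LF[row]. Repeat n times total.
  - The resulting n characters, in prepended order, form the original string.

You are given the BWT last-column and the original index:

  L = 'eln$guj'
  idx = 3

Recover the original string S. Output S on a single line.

LF mapping: 1 4 5 0 2 6 3
Walk LF starting at row 3, prepending L[row]:
  step 1: row=3, L[3]='$', prepend. Next row=LF[3]=0
  step 2: row=0, L[0]='e', prepend. Next row=LF[0]=1
  step 3: row=1, L[1]='l', prepend. Next row=LF[1]=4
  step 4: row=4, L[4]='g', prepend. Next row=LF[4]=2
  step 5: row=2, L[2]='n', prepend. Next row=LF[2]=5
  step 6: row=5, L[5]='u', prepend. Next row=LF[5]=6
  step 7: row=6, L[6]='j', prepend. Next row=LF[6]=3
Reversed output: jungle$

Answer: jungle$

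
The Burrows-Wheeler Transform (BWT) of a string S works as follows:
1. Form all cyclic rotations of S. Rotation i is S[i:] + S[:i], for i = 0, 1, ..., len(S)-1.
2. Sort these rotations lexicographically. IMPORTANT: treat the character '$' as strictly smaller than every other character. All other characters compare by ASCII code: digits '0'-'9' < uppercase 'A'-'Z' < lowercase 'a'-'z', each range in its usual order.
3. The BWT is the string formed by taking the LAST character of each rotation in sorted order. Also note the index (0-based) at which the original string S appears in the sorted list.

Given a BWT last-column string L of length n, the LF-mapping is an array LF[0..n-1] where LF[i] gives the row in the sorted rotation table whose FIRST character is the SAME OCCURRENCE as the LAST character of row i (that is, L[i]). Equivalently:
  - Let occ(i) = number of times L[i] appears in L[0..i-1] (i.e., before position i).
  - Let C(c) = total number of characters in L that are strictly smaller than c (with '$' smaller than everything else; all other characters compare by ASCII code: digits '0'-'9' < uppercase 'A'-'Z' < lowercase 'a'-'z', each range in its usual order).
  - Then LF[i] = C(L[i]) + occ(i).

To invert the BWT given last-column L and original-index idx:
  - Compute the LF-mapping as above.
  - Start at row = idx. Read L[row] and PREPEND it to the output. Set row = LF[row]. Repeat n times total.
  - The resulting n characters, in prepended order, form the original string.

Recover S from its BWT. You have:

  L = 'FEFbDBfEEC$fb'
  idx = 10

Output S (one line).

Answer: bffEFCbDEBEF$

Derivation:
LF mapping: 7 4 8 9 3 1 11 5 6 2 0 12 10
Walk LF starting at row 10, prepending L[row]:
  step 1: row=10, L[10]='$', prepend. Next row=LF[10]=0
  step 2: row=0, L[0]='F', prepend. Next row=LF[0]=7
  step 3: row=7, L[7]='E', prepend. Next row=LF[7]=5
  step 4: row=5, L[5]='B', prepend. Next row=LF[5]=1
  step 5: row=1, L[1]='E', prepend. Next row=LF[1]=4
  step 6: row=4, L[4]='D', prepend. Next row=LF[4]=3
  step 7: row=3, L[3]='b', prepend. Next row=LF[3]=9
  step 8: row=9, L[9]='C', prepend. Next row=LF[9]=2
  step 9: row=2, L[2]='F', prepend. Next row=LF[2]=8
  step 10: row=8, L[8]='E', prepend. Next row=LF[8]=6
  step 11: row=6, L[6]='f', prepend. Next row=LF[6]=11
  step 12: row=11, L[11]='f', prepend. Next row=LF[11]=12
  step 13: row=12, L[12]='b', prepend. Next row=LF[12]=10
Reversed output: bffEFCbDEBEF$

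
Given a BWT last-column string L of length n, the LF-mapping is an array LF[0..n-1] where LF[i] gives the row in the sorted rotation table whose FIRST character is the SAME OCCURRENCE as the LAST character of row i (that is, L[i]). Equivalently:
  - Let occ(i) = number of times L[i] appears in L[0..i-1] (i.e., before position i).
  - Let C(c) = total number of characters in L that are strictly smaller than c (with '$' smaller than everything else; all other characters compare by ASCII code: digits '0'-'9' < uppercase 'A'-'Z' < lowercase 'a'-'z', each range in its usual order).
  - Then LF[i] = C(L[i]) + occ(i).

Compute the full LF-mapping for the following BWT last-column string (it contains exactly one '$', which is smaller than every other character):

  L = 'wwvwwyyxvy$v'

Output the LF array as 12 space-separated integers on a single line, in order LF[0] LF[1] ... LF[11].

Answer: 4 5 1 6 7 9 10 8 2 11 0 3

Derivation:
Char counts: '$':1, 'v':3, 'w':4, 'x':1, 'y':3
C (first-col start): C('$')=0, C('v')=1, C('w')=4, C('x')=8, C('y')=9
L[0]='w': occ=0, LF[0]=C('w')+0=4+0=4
L[1]='w': occ=1, LF[1]=C('w')+1=4+1=5
L[2]='v': occ=0, LF[2]=C('v')+0=1+0=1
L[3]='w': occ=2, LF[3]=C('w')+2=4+2=6
L[4]='w': occ=3, LF[4]=C('w')+3=4+3=7
L[5]='y': occ=0, LF[5]=C('y')+0=9+0=9
L[6]='y': occ=1, LF[6]=C('y')+1=9+1=10
L[7]='x': occ=0, LF[7]=C('x')+0=8+0=8
L[8]='v': occ=1, LF[8]=C('v')+1=1+1=2
L[9]='y': occ=2, LF[9]=C('y')+2=9+2=11
L[10]='$': occ=0, LF[10]=C('$')+0=0+0=0
L[11]='v': occ=2, LF[11]=C('v')+2=1+2=3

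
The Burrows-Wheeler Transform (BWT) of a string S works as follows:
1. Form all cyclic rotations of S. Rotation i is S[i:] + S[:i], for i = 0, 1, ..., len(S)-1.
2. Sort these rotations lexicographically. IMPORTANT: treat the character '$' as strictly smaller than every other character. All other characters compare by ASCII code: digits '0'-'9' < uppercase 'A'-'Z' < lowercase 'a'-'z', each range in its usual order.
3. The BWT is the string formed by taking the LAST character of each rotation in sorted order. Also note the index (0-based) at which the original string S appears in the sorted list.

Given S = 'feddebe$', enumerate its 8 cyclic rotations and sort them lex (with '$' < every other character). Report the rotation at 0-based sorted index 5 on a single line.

All 8 rotations (rotation i = S[i:]+S[:i]):
  rot[0] = feddebe$
  rot[1] = eddebe$f
  rot[2] = ddebe$fe
  rot[3] = debe$fed
  rot[4] = ebe$fedd
  rot[5] = be$fedde
  rot[6] = e$feddeb
  rot[7] = $feddebe
Sorted (with $ < everything):
  sorted[0] = $feddebe
  sorted[1] = be$fedde
  sorted[2] = ddebe$fe
  sorted[3] = debe$fed
  sorted[4] = e$feddeb
  sorted[5] = ebe$fedd
  sorted[6] = eddebe$f
  sorted[7] = feddebe$
sorted[5] = ebe$fedd

Answer: ebe$fedd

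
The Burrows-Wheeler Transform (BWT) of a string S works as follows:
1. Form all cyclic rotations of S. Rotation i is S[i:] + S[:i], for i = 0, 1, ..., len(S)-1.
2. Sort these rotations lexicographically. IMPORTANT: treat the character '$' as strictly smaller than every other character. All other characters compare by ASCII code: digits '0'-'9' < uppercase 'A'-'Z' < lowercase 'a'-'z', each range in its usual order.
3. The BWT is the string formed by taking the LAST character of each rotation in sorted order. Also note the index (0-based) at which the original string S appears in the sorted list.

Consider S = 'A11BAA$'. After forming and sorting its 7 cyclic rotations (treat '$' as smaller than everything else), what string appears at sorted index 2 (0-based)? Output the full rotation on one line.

All 7 rotations (rotation i = S[i:]+S[:i]):
  rot[0] = A11BAA$
  rot[1] = 11BAA$A
  rot[2] = 1BAA$A1
  rot[3] = BAA$A11
  rot[4] = AA$A11B
  rot[5] = A$A11BA
  rot[6] = $A11BAA
Sorted (with $ < everything):
  sorted[0] = $A11BAA
  sorted[1] = 11BAA$A
  sorted[2] = 1BAA$A1
  sorted[3] = A$A11BA
  sorted[4] = A11BAA$
  sorted[5] = AA$A11B
  sorted[6] = BAA$A11
sorted[2] = 1BAA$A1

Answer: 1BAA$A1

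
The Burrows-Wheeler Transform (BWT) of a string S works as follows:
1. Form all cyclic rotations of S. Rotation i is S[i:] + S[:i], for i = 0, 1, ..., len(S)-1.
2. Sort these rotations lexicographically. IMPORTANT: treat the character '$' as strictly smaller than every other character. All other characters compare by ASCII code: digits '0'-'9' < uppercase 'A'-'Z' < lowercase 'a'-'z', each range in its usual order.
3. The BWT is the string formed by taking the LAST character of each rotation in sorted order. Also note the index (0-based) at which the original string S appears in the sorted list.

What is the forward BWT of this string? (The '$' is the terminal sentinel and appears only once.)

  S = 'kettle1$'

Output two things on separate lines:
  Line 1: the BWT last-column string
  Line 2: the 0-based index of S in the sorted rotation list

Answer: 1elk$tte
4

Derivation:
All 8 rotations (rotation i = S[i:]+S[:i]):
  rot[0] = kettle1$
  rot[1] = ettle1$k
  rot[2] = ttle1$ke
  rot[3] = tle1$ket
  rot[4] = le1$kett
  rot[5] = e1$kettl
  rot[6] = 1$kettle
  rot[7] = $kettle1
Sorted (with $ < everything):
  sorted[0] = $kettle1  (last char: '1')
  sorted[1] = 1$kettle  (last char: 'e')
  sorted[2] = e1$kettl  (last char: 'l')
  sorted[3] = ettle1$k  (last char: 'k')
  sorted[4] = kettle1$  (last char: '$')
  sorted[5] = le1$kett  (last char: 't')
  sorted[6] = tle1$ket  (last char: 't')
  sorted[7] = ttle1$ke  (last char: 'e')
Last column: 1elk$tte
Original string S is at sorted index 4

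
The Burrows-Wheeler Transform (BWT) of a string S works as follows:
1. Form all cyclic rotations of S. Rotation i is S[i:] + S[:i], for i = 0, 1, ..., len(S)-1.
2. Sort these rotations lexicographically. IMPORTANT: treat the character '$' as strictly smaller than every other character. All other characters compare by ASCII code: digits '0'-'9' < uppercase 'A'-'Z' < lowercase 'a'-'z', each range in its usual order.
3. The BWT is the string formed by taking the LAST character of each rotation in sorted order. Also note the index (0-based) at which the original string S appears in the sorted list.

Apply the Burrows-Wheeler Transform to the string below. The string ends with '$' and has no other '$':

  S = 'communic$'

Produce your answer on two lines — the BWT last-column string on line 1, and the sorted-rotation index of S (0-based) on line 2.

All 9 rotations (rotation i = S[i:]+S[:i]):
  rot[0] = communic$
  rot[1] = ommunic$c
  rot[2] = mmunic$co
  rot[3] = munic$com
  rot[4] = unic$comm
  rot[5] = nic$commu
  rot[6] = ic$commun
  rot[7] = c$communi
  rot[8] = $communic
Sorted (with $ < everything):
  sorted[0] = $communic  (last char: 'c')
  sorted[1] = c$communi  (last char: 'i')
  sorted[2] = communic$  (last char: '$')
  sorted[3] = ic$commun  (last char: 'n')
  sorted[4] = mmunic$co  (last char: 'o')
  sorted[5] = munic$com  (last char: 'm')
  sorted[6] = nic$commu  (last char: 'u')
  sorted[7] = ommunic$c  (last char: 'c')
  sorted[8] = unic$comm  (last char: 'm')
Last column: ci$nomucm
Original string S is at sorted index 2

Answer: ci$nomucm
2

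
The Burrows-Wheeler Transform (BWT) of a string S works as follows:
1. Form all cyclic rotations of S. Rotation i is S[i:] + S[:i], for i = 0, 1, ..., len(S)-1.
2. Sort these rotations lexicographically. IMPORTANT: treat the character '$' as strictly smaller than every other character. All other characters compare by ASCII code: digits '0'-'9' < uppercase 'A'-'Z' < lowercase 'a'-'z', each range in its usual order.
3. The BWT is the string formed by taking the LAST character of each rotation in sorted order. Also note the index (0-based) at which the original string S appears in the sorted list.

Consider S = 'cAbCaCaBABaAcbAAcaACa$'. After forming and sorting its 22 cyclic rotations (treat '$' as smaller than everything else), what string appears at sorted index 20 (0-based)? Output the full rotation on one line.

Answer: caACa$cAbCaCaBABaAcbAA

Derivation:
All 22 rotations (rotation i = S[i:]+S[:i]):
  rot[0] = cAbCaCaBABaAcbAAcaACa$
  rot[1] = AbCaCaBABaAcbAAcaACa$c
  rot[2] = bCaCaBABaAcbAAcaACa$cA
  rot[3] = CaCaBABaAcbAAcaACa$cAb
  rot[4] = aCaBABaAcbAAcaACa$cAbC
  rot[5] = CaBABaAcbAAcaACa$cAbCa
  rot[6] = aBABaAcbAAcaACa$cAbCaC
  rot[7] = BABaAcbAAcaACa$cAbCaCa
  rot[8] = ABaAcbAAcaACa$cAbCaCaB
  rot[9] = BaAcbAAcaACa$cAbCaCaBA
  rot[10] = aAcbAAcaACa$cAbCaCaBAB
  rot[11] = AcbAAcaACa$cAbCaCaBABa
  rot[12] = cbAAcaACa$cAbCaCaBABaA
  rot[13] = bAAcaACa$cAbCaCaBABaAc
  rot[14] = AAcaACa$cAbCaCaBABaAcb
  rot[15] = AcaACa$cAbCaCaBABaAcbA
  rot[16] = caACa$cAbCaCaBABaAcbAA
  rot[17] = aACa$cAbCaCaBABaAcbAAc
  rot[18] = ACa$cAbCaCaBABaAcbAAca
  rot[19] = Ca$cAbCaCaBABaAcbAAcaA
  rot[20] = a$cAbCaCaBABaAcbAAcaAC
  rot[21] = $cAbCaCaBABaAcbAAcaACa
Sorted (with $ < everything):
  sorted[0] = $cAbCaCaBABaAcbAAcaACa
  sorted[1] = AAcaACa$cAbCaCaBABaAcb
  sorted[2] = ABaAcbAAcaACa$cAbCaCaB
  sorted[3] = ACa$cAbCaCaBABaAcbAAca
  sorted[4] = AbCaCaBABaAcbAAcaACa$c
  sorted[5] = AcaACa$cAbCaCaBABaAcbA
  sorted[6] = AcbAAcaACa$cAbCaCaBABa
  sorted[7] = BABaAcbAAcaACa$cAbCaCa
  sorted[8] = BaAcbAAcaACa$cAbCaCaBA
  sorted[9] = Ca$cAbCaCaBABaAcbAAcaA
  sorted[10] = CaBABaAcbAAcaACa$cAbCa
  sorted[11] = CaCaBABaAcbAAcaACa$cAb
  sorted[12] = a$cAbCaCaBABaAcbAAcaAC
  sorted[13] = aACa$cAbCaCaBABaAcbAAc
  sorted[14] = aAcbAAcaACa$cAbCaCaBAB
  sorted[15] = aBABaAcbAAcaACa$cAbCaC
  sorted[16] = aCaBABaAcbAAcaACa$cAbC
  sorted[17] = bAAcaACa$cAbCaCaBABaAc
  sorted[18] = bCaCaBABaAcbAAcaACa$cA
  sorted[19] = cAbCaCaBABaAcbAAcaACa$
  sorted[20] = caACa$cAbCaCaBABaAcbAA
  sorted[21] = cbAAcaACa$cAbCaCaBABaA
sorted[20] = caACa$cAbCaCaBABaAcbAA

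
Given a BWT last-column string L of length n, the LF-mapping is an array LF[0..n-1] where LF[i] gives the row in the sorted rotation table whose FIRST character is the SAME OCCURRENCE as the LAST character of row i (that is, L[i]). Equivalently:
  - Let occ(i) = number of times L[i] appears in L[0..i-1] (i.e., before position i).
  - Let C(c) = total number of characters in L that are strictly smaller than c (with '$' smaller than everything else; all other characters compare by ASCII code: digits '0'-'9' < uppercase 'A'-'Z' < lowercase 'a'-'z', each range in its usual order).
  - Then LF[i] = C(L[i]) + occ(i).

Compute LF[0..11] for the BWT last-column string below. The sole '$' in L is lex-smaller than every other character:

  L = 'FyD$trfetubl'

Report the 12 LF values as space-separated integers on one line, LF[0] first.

Char counts: '$':1, 'D':1, 'F':1, 'b':1, 'e':1, 'f':1, 'l':1, 'r':1, 't':2, 'u':1, 'y':1
C (first-col start): C('$')=0, C('D')=1, C('F')=2, C('b')=3, C('e')=4, C('f')=5, C('l')=6, C('r')=7, C('t')=8, C('u')=10, C('y')=11
L[0]='F': occ=0, LF[0]=C('F')+0=2+0=2
L[1]='y': occ=0, LF[1]=C('y')+0=11+0=11
L[2]='D': occ=0, LF[2]=C('D')+0=1+0=1
L[3]='$': occ=0, LF[3]=C('$')+0=0+0=0
L[4]='t': occ=0, LF[4]=C('t')+0=8+0=8
L[5]='r': occ=0, LF[5]=C('r')+0=7+0=7
L[6]='f': occ=0, LF[6]=C('f')+0=5+0=5
L[7]='e': occ=0, LF[7]=C('e')+0=4+0=4
L[8]='t': occ=1, LF[8]=C('t')+1=8+1=9
L[9]='u': occ=0, LF[9]=C('u')+0=10+0=10
L[10]='b': occ=0, LF[10]=C('b')+0=3+0=3
L[11]='l': occ=0, LF[11]=C('l')+0=6+0=6

Answer: 2 11 1 0 8 7 5 4 9 10 3 6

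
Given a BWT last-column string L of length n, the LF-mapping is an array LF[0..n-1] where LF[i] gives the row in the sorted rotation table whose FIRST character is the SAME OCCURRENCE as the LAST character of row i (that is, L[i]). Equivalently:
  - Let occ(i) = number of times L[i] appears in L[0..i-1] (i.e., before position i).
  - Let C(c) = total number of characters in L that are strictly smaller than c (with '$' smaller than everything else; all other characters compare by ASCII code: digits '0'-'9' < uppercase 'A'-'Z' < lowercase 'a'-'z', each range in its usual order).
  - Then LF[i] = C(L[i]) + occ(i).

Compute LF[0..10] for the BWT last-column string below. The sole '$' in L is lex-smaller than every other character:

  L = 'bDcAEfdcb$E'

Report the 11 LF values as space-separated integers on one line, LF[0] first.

Answer: 5 2 7 1 3 10 9 8 6 0 4

Derivation:
Char counts: '$':1, 'A':1, 'D':1, 'E':2, 'b':2, 'c':2, 'd':1, 'f':1
C (first-col start): C('$')=0, C('A')=1, C('D')=2, C('E')=3, C('b')=5, C('c')=7, C('d')=9, C('f')=10
L[0]='b': occ=0, LF[0]=C('b')+0=5+0=5
L[1]='D': occ=0, LF[1]=C('D')+0=2+0=2
L[2]='c': occ=0, LF[2]=C('c')+0=7+0=7
L[3]='A': occ=0, LF[3]=C('A')+0=1+0=1
L[4]='E': occ=0, LF[4]=C('E')+0=3+0=3
L[5]='f': occ=0, LF[5]=C('f')+0=10+0=10
L[6]='d': occ=0, LF[6]=C('d')+0=9+0=9
L[7]='c': occ=1, LF[7]=C('c')+1=7+1=8
L[8]='b': occ=1, LF[8]=C('b')+1=5+1=6
L[9]='$': occ=0, LF[9]=C('$')+0=0+0=0
L[10]='E': occ=1, LF[10]=C('E')+1=3+1=4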